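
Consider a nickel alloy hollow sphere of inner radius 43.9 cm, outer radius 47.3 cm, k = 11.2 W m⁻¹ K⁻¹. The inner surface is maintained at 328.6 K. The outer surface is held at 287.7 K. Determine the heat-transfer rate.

Q = 4πk·ΔT/(1/r₁ − 1/r₂) = 4π × 11.2 × 40.9 / (1/0.439 − 1/0.473) = 35200 W

Q = 35.2 kW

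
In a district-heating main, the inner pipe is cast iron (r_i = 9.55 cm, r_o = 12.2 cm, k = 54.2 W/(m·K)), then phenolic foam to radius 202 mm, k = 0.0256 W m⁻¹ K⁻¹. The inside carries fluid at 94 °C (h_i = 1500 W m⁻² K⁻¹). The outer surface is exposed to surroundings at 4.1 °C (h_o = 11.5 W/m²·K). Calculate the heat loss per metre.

Series thermal resistances, inner to outer:
  R'_conv,in = 1/(2πr h) = 1/(2π·0.0955·1500) = 0.001111 m·K/W
  R'_cast iron = ln(0.122/0.0955)/(2πk) = 0.2449/(2π·54.2) = 7.191×10^-4 m·K/W
  R'_phenolic foam = ln(0.202/0.122)/(2πk) = 0.5042/(2π·0.0256) = 3.135 m·K/W
  R'_conv,out = 1/(2πr h) = 1/(2π·0.202·11.5) = 0.06851 m·K/W
ΣR = 0.001111 + 7.191×10^-4 + 3.135 + 0.06851 = 3.205 m·K/W
Q' = ΔT/ΣR = (94 °C − 4.1 °C)/3.205 = 28.0 W/m

Q' = 28.0 W/m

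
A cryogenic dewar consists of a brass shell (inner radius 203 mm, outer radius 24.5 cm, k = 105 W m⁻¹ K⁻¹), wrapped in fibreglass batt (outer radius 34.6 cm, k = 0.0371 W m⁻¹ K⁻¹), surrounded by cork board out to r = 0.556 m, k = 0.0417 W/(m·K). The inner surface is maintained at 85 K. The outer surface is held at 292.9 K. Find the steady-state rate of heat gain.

Q = 44.8 W

Treat each layer as a resistance in series:
  R_brass = (1/0.203 − 1/0.245)/(4πk) = 0.8445/(4π·105) = 6.400×10^-4 K/W
  R_fibreglass batt = (1/0.245 − 1/0.346)/(4πk) = 1.191/(4π·0.0371) = 2.556 K/W
  R_cork board = (1/0.346 − 1/0.556)/(4πk) = 1.092/(4π·0.0417) = 2.083 K/W
ΣR = 6.400×10^-4 + 2.556 + 2.083 = 4.640 K/W
Q = ΔT/ΣR = (85 K − 292.9 K)/4.640 = -44.8 W
(Negative Q ⇒ heat flows inward; heat gain = 44.8 W.)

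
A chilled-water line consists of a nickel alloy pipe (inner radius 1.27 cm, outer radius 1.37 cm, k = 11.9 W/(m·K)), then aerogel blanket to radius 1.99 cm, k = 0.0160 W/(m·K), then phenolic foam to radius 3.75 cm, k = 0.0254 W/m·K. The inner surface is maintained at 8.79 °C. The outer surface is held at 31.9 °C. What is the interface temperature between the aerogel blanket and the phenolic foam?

Treat each layer as a resistance in series:
  R'_nickel alloy = ln(0.0137/0.0127)/(2πk) = 0.07579/(2π·11.9) = 0.001014 m·K/W
  R'_aerogel blanket = ln(0.0199/0.0137)/(2πk) = 0.3733/(2π·0.0160) = 3.714 m·K/W
  R'_phenolic foam = ln(0.0375/0.0199)/(2πk) = 0.6336/(2π·0.0254) = 3.970 m·K/W
ΣR = 0.001014 + 3.714 + 3.970 = 7.685 m·K/W
Q' = ΔT/ΣR = (8.79 °C − 31.9 °C)/7.685 = -3.007 W/m
From the inner boundary to the aerogel blanket/phenolic foam interface, ΣR_partial = 3.715 m·K/W.
T_interface = T_in − Q'·ΣR_partial = 8.79 °C − (-3.007)(3.715) = 20.0 °C

T = 20.0 °C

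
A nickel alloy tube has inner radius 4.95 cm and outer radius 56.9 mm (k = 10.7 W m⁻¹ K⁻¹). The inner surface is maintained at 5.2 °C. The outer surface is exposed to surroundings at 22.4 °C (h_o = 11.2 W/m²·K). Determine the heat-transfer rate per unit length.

Q' = 68.3 W/m

Series thermal resistances, inner to outer:
  R'_nickel alloy = ln(0.0569/0.0495)/(2πk) = 0.1393/(2π·10.7) = 0.002072 m·K/W
  R'_conv,out = 1/(2πr h) = 1/(2π·0.0569·11.2) = 0.2497 m·K/W
ΣR = 0.002072 + 0.2497 = 0.2518 m·K/W
Q' = ΔT/ΣR = (5.2 °C − 22.4 °C)/0.2518 = -68.3 W/m
(Negative Q' ⇒ heat flows inward; heat gain = 68.3 W/m.)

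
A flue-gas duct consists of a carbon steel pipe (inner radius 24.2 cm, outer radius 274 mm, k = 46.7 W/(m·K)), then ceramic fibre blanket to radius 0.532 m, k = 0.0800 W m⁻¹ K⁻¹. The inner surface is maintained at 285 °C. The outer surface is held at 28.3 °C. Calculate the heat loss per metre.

Resistance network (inner→outer):
  R'_carbon steel = ln(0.274/0.242)/(2πk) = 0.1242/(2π·46.7) = 4.232×10^-4 m·K/W
  R'_ceramic fibre blanket = ln(0.532/0.274)/(2πk) = 0.6635/(2π·0.0800) = 1.320 m·K/W
ΣR = 4.232×10^-4 + 1.320 = 1.320 m·K/W
Q' = ΔT/ΣR = (285 °C − 28.3 °C)/1.320 = 194 W/m

Q' = 194 W/m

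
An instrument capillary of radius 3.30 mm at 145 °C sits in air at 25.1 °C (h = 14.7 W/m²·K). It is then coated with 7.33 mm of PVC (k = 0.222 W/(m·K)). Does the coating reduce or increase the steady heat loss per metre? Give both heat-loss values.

increases: 36.5 → 64.6 W/m

Critical radius for a cylinder: r_cr = k/h = 0.0151 m = 1.51 cm.
Outer radius after coating: r₂ = 0.00330 + 0.00733 = 0.01063 m.
Since r₁ < r_cr and r₂ ≤ r_cr, the coating moves toward the maximum at r_cr — heat loss rises.
Bare: R = 1/(2πr₁h) = 3.281 m·K/W; Q = 119.9/3.281 = 36.5 W/m.
Coated: R = R_cond + R_conv = 1.857 m·K/W; Q = 119.9/1.857 = 64.6 W/m.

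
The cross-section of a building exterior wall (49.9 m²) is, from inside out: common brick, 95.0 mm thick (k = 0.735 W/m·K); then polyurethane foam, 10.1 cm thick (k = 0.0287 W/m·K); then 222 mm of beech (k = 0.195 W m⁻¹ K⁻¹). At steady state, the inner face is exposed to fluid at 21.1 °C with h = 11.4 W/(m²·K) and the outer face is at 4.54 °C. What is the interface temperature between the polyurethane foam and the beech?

Treat each layer as a resistance in series:
  R_conv,in = 1/(hA) = 1/(11.4·49.9) = 0.001758 K/W
  R_common brick = L/(kA) = 0.0950/(0.735·49.9) = 0.002590 K/W
  R_polyurethane foam = L/(kA) = 0.101/(0.0287·49.9) = 0.07052 K/W
  R_beech = L/(kA) = 0.222/(0.195·49.9) = 0.02281 K/W
ΣR = 0.001758 + 0.002590 + 0.07052 + 0.02281 = 0.09768 K/W
Q = ΔT/ΣR = (21.1 °C − 4.54 °C)/0.09768 = 169.5 W
From the inner boundary to the polyurethane foam/beech interface, ΣR_partial = 0.07487 K/W.
T_interface = T_in − Q·ΣR_partial = 21.1 °C − (169.5)(0.07487) = 8.41 °C

T = 8.41 °C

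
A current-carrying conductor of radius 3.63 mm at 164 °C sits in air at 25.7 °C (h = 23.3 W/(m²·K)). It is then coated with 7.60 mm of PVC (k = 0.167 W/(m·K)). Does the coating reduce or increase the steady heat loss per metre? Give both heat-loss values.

Critical radius for a cylinder: r_cr = k/h = 0.00717 m = 0.717 cm.
Outer radius after coating: r₂ = 0.00363 + 0.00760 = 0.01123 m.
r₁ < r_cr < r₂: heat loss rises to a maximum at r_cr then falls. Whether the coating helps depends on whether Q(r₂) has dropped back below Q(r₁).
Bare: R = 1/(2πr₁h) = 1.882 m·K/W; Q = 138.3/1.882 = 73.5 W/m.
Coated: R = R_cond + R_conv = 1.685 m·K/W; Q = 138.3/1.685 = 82.1 W/m.

increases: 73.5 → 82.1 W/m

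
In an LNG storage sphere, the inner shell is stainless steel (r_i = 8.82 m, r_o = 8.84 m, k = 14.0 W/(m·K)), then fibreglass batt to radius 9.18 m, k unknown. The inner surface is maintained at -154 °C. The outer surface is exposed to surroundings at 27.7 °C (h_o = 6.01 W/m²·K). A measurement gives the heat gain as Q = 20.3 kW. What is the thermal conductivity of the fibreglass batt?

ΣR = ΔT/Q = |-154 − 27.7|/20300 = 0.008951 K/W
Known resistances:
  R_stainless steel = (1/8.82 − 1/8.84)/(4πk) = 2.565×10^-4/(4π·14.0) = 1.458×10^-6 K/W
  R_conv,out = 1/(4πr²h) = 1/(4π·9.18²·6.01) = 1.571×10^-4 K/W
R_fibreglass batt = ΣR − ΣR_known = 0.008951 − 1.586×10^-4 = 0.008792 K/W
(1/r₁−1/r₂)/(4πk) = 0.008792 ⇒ k = 0.004190/(4π·0.008792) = 0.0379 W/m·K

k = 0.0379 W/m·K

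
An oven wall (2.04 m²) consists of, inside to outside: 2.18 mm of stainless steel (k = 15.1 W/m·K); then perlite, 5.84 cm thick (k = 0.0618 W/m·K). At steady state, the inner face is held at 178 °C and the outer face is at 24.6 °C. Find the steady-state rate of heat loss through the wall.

Q = 331 W

Resistance network (inner→outer):
  R_stainless steel = L/(kA) = 0.00218/(15.1·2.04) = 7.077×10^-5 K/W
  R_perlite = L/(kA) = 0.0584/(0.0618·2.04) = 0.4632 K/W
ΣR = 7.077×10^-5 + 0.4632 = 0.4633 K/W
Q = ΔT/ΣR = (178 °C − 24.6 °C)/0.4633 = 331 W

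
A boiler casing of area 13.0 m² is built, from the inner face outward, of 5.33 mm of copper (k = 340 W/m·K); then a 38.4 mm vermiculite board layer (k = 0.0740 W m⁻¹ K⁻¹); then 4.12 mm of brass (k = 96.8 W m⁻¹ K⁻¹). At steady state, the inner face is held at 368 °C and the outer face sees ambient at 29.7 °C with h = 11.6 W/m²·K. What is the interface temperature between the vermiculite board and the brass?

Series thermal resistances, inner to outer:
  R_copper = L/(kA) = 0.00533/(340·13.0) = 1.206×10^-6 K/W
  R_vermiculite board = L/(kA) = 0.0384/(0.0740·13.0) = 0.03992 K/W
  R_brass = L/(kA) = 0.00412/(96.8·13.0) = 3.274×10^-6 K/W
  R_conv,out = 1/(hA) = 1/(11.6·13.0) = 0.006631 K/W
ΣR = 1.206×10^-6 + 0.03992 + 3.274×10^-6 + 0.006631 = 0.04656 K/W
Q = ΔT/ΣR = (368 °C − 29.7 °C)/0.04656 = 7266 W
From the inner boundary to the vermiculite board/brass interface, ΣR_partial = 0.03992 K/W.
T_interface = T_in − Q·ΣR_partial = 368 °C − (7266)(0.03992) = 77.9 °C

T = 77.9 °C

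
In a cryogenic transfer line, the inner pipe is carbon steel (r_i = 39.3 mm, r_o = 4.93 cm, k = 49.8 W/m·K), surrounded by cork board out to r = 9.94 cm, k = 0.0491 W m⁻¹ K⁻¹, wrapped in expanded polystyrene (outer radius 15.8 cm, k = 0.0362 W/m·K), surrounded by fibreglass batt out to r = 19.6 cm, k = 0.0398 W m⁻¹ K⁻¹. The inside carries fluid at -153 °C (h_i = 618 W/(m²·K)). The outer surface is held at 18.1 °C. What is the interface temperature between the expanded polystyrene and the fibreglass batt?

Series thermal resistances, inner to outer:
  R'_conv,in = 1/(2πr h) = 1/(2π·0.0393·618) = 0.006553 m·K/W
  R'_carbon steel = ln(0.0493/0.0393)/(2πk) = 0.2267/(2π·49.8) = 7.245×10^-4 m·K/W
  R'_cork board = ln(0.0994/0.0493)/(2πk) = 0.7012/(2π·0.0491) = 2.273 m·K/W
  R'_expanded polystyrene = ln(0.158/0.0994)/(2πk) = 0.4634/(2π·0.0362) = 2.038 m·K/W
  R'_fibreglass batt = ln(0.196/0.158)/(2πk) = 0.2155/(2π·0.0398) = 0.8618 m·K/W
ΣR = 0.006553 + 7.245×10^-4 + 2.273 + 2.038 + 0.8618 = 5.180 m·K/W
Q' = ΔT/ΣR = (-153 °C − 18.1 °C)/5.180 = -33.03 W/m
From the inner boundary to the expanded polystyrene/fibreglass batt interface, ΣR_partial = 4.318 m·K/W.
T_interface = T_in − Q'·ΣR_partial = -153 °C − (-33.03)(4.318) = -10.4 °C

T = -10.4 °C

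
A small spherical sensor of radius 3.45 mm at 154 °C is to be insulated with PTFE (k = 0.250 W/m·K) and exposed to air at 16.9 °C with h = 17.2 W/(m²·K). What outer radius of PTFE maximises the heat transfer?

For a sphere, r_cr = 2k_ins/h = 2·0.250/17.2 = 0.0291 m = 2.91 cm

r_cr = 2.91 cm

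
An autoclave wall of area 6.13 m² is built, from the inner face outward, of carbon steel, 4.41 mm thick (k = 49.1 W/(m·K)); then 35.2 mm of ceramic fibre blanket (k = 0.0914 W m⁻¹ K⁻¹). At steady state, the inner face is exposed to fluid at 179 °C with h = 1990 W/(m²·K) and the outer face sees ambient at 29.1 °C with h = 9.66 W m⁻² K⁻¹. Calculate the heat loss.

Resistance network (inner→outer):
  R_conv,in = 1/(hA) = 1/(1990·6.13) = 8.198×10^-5 K/W
  R_carbon steel = L/(kA) = 0.00441/(49.1·6.13) = 1.465×10^-5 K/W
  R_ceramic fibre blanket = L/(kA) = 0.0352/(0.0914·6.13) = 0.06283 K/W
  R_conv,out = 1/(hA) = 1/(9.66·6.13) = 0.01689 K/W
ΣR = 8.198×10^-5 + 1.465×10^-5 + 0.06283 + 0.01689 = 0.07982 K/W
Q = ΔT/ΣR = (179 °C − 29.1 °C)/0.07982 = 1880 W

Q = 1880 W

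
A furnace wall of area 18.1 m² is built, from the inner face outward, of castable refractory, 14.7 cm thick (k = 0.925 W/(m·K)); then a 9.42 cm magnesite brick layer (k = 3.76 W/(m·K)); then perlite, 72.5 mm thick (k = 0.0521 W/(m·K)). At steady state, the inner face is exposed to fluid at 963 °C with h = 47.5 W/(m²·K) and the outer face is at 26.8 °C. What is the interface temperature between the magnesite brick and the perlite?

Series thermal resistances, inner to outer:
  R_conv,in = 1/(hA) = 1/(47.5·18.1) = 0.001163 K/W
  R_castable refractory = L/(kA) = 0.147/(0.925·18.1) = 0.008780 K/W
  R_magnesite brick = L/(kA) = 0.0942/(3.76·18.1) = 0.001384 K/W
  R_perlite = L/(kA) = 0.0725/(0.0521·18.1) = 0.07688 K/W
ΣR = 0.001163 + 0.008780 + 0.001384 + 0.07688 = 0.08821 K/W
Q = ΔT/ΣR = (963 °C − 26.8 °C)/0.08821 = 10610 W
From the inner boundary to the magnesite brick/perlite interface, ΣR_partial = 0.01133 K/W.
T_interface = T_in − Q·ΣR_partial = 963 °C − (10610)(0.01133) = 843 °C

T = 843 °C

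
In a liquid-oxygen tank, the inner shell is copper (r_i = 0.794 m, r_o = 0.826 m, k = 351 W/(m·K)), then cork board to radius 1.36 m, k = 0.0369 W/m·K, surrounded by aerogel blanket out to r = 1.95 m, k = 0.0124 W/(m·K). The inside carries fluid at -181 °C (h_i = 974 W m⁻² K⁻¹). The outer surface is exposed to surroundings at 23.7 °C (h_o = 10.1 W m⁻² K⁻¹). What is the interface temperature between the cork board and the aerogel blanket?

T = -95.5 °C

Resistance network (inner→outer):
  R_conv,in = 1/(4πr²h) = 1/(4π·0.794²·974) = 1.296×10^-4 K/W
  R_copper = (1/0.794 − 1/0.826)/(4πk) = 0.04879/(4π·351) = 1.106×10^-5 K/W
  R_cork board = (1/0.826 − 1/1.36)/(4πk) = 0.4754/(4π·0.0369) = 1.025 K/W
  R_aerogel blanket = (1/1.36 − 1/1.95)/(4πk) = 0.2225/(4π·0.0124) = 1.428 K/W
  R_conv,out = 1/(4πr²h) = 1/(4π·1.95²·10.1) = 0.002072 K/W
ΣR = 1.296×10^-4 + 1.106×10^-5 + 1.025 + 1.428 + 0.002072 = 2.455 K/W
Q = ΔT/ΣR = (-181 °C − 23.7 °C)/2.455 = -83.38 W
From the inner boundary to the cork board/aerogel blanket interface, ΣR_partial = 1.025 K/W.
T_interface = T_in − Q·ΣR_partial = -181 °C − (-83.38)(1.025) = -95.5 °C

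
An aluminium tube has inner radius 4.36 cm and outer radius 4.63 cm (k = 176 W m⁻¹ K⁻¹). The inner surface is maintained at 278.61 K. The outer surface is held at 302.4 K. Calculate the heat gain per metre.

Q' = 4.38×10^5 W/m

Q' = 2πk·ΔT/ln(r₂/r₁) = 2π × 176 × 23.79 / ln(0.0463/0.0436) = 4.38×10^5 W/m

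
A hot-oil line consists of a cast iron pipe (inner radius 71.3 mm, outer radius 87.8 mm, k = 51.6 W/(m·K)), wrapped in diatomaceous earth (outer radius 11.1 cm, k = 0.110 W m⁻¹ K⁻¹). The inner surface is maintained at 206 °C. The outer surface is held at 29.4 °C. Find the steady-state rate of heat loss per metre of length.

Resistance network (inner→outer):
  R'_cast iron = ln(0.0878/0.0713)/(2πk) = 0.2082/(2π·51.6) = 6.421×10^-4 m·K/W
  R'_diatomaceous earth = ln(0.111/0.0878)/(2πk) = 0.2345/(2π·0.110) = 0.3392 m·K/W
ΣR = 6.421×10^-4 + 0.3392 = 0.3398 m·K/W
Q' = ΔT/ΣR = (206 °C − 29.4 °C)/0.3398 = 520 W/m

Q' = 520 W/m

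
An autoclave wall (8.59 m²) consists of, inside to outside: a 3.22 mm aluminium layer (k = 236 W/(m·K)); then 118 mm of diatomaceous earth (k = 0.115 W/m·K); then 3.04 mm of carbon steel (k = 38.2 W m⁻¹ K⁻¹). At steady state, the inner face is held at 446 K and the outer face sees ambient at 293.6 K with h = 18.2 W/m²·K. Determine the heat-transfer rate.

Q = 1210 W

Resistance network (inner→outer):
  R_aluminium = L/(kA) = 0.00322/(236·8.59) = 1.588×10^-6 K/W
  R_diatomaceous earth = L/(kA) = 0.118/(0.115·8.59) = 0.1195 K/W
  R_carbon steel = L/(kA) = 0.00304/(38.2·8.59) = 9.264×10^-6 K/W
  R_conv,out = 1/(hA) = 1/(18.2·8.59) = 0.006396 K/W
ΣR = 1.588×10^-6 + 0.1195 + 9.264×10^-6 + 0.006396 = 0.1259 K/W
Q = ΔT/ΣR = (446 K − 293.6 K)/0.1259 = 1210 W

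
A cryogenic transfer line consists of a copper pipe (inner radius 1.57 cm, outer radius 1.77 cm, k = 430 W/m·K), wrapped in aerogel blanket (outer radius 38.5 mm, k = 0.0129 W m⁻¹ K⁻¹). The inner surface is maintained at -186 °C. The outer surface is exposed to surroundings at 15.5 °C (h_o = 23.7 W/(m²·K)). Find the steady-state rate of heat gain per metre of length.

Q' = 20.6 W/m

Treat each layer as a resistance in series:
  R'_copper = ln(0.0177/0.0157)/(2πk) = 0.1199/(2π·430) = 4.438×10^-5 m·K/W
  R'_aerogel blanket = ln(0.0385/0.0177)/(2πk) = 0.7771/(2π·0.0129) = 9.587 m·K/W
  R'_conv,out = 1/(2πr h) = 1/(2π·0.0385·23.7) = 0.1744 m·K/W
ΣR = 4.438×10^-5 + 9.587 + 0.1744 = 9.761 m·K/W
Q' = ΔT/ΣR = (-186 °C − 15.5 °C)/9.761 = -20.6 W/m
(Negative Q' ⇒ heat flows inward; heat gain = 20.6 W/m.)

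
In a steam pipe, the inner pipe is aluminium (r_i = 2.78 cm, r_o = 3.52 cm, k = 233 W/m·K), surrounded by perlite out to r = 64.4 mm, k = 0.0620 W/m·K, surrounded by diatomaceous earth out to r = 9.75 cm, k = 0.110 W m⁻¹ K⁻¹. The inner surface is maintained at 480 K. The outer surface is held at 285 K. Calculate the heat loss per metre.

Q' = 90.7 W/m

Series thermal resistances, inner to outer:
  R'_aluminium = ln(0.0352/0.0278)/(2πk) = 0.2360/(2π·233) = 1.612×10^-4 m·K/W
  R'_perlite = ln(0.0644/0.0352)/(2πk) = 0.6041/(2π·0.0620) = 1.551 m·K/W
  R'_diatomaceous earth = ln(0.0975/0.0644)/(2πk) = 0.4147/(2π·0.110) = 0.6001 m·K/W
ΣR = 1.612×10^-4 + 1.551 + 0.6001 = 2.151 m·K/W
Q' = ΔT/ΣR = (480 K − 285 K)/2.151 = 90.7 W/m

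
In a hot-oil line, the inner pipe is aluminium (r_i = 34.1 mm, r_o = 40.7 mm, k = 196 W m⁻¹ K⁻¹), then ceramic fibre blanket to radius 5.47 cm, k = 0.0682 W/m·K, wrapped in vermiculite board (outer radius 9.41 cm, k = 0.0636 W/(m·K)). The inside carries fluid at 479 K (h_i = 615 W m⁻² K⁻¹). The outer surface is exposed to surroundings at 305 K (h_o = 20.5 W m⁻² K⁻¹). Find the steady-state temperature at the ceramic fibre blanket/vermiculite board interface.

T = 422 K

Treat each layer as a resistance in series:
  R'_conv,in = 1/(2πr h) = 1/(2π·0.0341·615) = 0.007589 m·K/W
  R'_aluminium = ln(0.0407/0.0341)/(2πk) = 0.1769/(2π·196) = 1.437×10^-4 m·K/W
  R'_ceramic fibre blanket = ln(0.0547/0.0407)/(2πk) = 0.2956/(2π·0.0682) = 0.6899 m·K/W
  R'_vermiculite board = ln(0.0941/0.0547)/(2πk) = 0.5425/(2π·0.0636) = 1.358 m·K/W
  R'_conv,out = 1/(2πr h) = 1/(2π·0.0941·20.5) = 0.08250 m·K/W
ΣR = 0.007589 + 1.437×10^-4 + 0.6899 + 1.358 + 0.08250 = 2.138 m·K/W
Q' = ΔT/ΣR = (479 K − 305 K)/2.138 = 81.38 W/m
From the inner boundary to the ceramic fibre blanket/vermiculite board interface, ΣR_partial = 0.6976 m·K/W.
T_interface = T_in − Q'·ΣR_partial = 479 K − (81.38)(0.6976) = 422 K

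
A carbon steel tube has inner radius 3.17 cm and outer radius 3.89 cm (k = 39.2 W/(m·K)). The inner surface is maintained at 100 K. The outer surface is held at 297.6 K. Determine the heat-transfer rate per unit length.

Q' = 238 kW/m

Q' = 2πk·ΔT/ln(r₂/r₁) = 2π × 39.2 × 197.6 / ln(0.0389/0.0317) = 2.38×10^5 W/m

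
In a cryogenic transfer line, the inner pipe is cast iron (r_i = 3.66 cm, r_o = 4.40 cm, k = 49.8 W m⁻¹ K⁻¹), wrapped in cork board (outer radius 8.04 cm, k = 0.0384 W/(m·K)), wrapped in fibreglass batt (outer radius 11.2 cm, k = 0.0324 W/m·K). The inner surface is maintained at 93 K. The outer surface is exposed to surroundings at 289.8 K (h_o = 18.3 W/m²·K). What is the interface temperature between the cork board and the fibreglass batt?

T = 210.0 K

Treat each layer as a resistance in series:
  R'_cast iron = ln(0.0440/0.0366)/(2πk) = 0.1841/(2π·49.8) = 5.885×10^-4 m·K/W
  R'_cork board = ln(0.0804/0.0440)/(2πk) = 0.6028/(2π·0.0384) = 2.499 m·K/W
  R'_fibreglass batt = ln(0.112/0.0804)/(2πk) = 0.3315/(2π·0.0324) = 1.628 m·K/W
  R'_conv,out = 1/(2πr h) = 1/(2π·0.112·18.3) = 0.07765 m·K/W
ΣR = 5.885×10^-4 + 2.499 + 1.628 + 0.07765 = 4.205 m·K/W
Q' = ΔT/ΣR = (93 K − 289.8 K)/4.205 = -46.80 W/m
From the inner boundary to the cork board/fibreglass batt interface, ΣR_partial = 2.500 m·K/W.
T_interface = T_in − Q'·ΣR_partial = 93 K − (-46.80)(2.500) = 210.0 K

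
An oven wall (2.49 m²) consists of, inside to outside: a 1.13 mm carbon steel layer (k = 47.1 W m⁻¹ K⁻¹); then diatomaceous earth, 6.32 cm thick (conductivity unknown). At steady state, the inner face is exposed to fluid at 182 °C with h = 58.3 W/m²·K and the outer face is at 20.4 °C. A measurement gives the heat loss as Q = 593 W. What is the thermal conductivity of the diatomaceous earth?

ΣR = ΔT/Q = |182 − 20.4|/593 = 0.2725 K/W
Known resistances:
  R_conv,in = 1/(hA) = 1/(58.3·2.49) = 0.006889 K/W
  R_carbon steel = L/(kA) = 0.00113/(47.1·2.49) = 9.635×10^-6 K/W
R_diatomaceous earth = ΣR − ΣR_known = 0.2725 − 0.006899 = 0.2656 K/W
L/(kA) = 0.2656 ⇒ k = 0.0632/(0.2656·2.49) = 0.0956 W/m·K

k = 0.0956 W/m·K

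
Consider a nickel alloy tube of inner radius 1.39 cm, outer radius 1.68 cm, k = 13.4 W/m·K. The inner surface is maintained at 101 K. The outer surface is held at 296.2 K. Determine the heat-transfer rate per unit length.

Q' = 2πk·ΔT/ln(r₂/r₁) = 2π × 13.4 × 195.2 / ln(0.0168/0.0139) = 86700 W/m

Q' = 86.7 kW/m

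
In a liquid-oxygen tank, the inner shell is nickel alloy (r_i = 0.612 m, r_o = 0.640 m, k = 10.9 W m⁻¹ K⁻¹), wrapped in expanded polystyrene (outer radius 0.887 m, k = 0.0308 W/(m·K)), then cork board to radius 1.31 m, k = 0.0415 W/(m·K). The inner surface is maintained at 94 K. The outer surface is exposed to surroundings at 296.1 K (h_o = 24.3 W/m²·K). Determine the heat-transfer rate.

Q = 111 W

Resistance network (inner→outer):
  R_nickel alloy = (1/0.612 − 1/0.640)/(4πk) = 0.07149/(4π·10.9) = 5.219×10^-4 K/W
  R_expanded polystyrene = (1/0.640 − 1/0.887)/(4πk) = 0.4351/(4π·0.0308) = 1.124 K/W
  R_cork board = (1/0.887 − 1/1.31)/(4πk) = 0.3640/(4π·0.0415) = 0.6981 K/W
  R_conv,out = 1/(4πr²h) = 1/(4π·1.31²·24.3) = 0.001908 K/W
ΣR = 5.219×10^-4 + 1.124 + 0.6981 + 0.001908 = 1.825 K/W
Q = ΔT/ΣR = (94 K − 296.1 K)/1.825 = -111 W
(Negative Q ⇒ heat flows inward; heat gain = 111 W.)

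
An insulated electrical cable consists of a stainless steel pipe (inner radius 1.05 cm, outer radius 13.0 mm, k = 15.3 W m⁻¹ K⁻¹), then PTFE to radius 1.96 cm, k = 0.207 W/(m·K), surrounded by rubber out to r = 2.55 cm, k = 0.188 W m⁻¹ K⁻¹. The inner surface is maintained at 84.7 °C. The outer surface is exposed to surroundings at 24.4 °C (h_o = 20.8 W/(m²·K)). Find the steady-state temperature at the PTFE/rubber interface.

T = 61.9 °C

Treat each layer as a resistance in series:
  R'_stainless steel = ln(0.0130/0.0105)/(2πk) = 0.2136/(2π·15.3) = 0.002222 m·K/W
  R'_PTFE = ln(0.0196/0.0130)/(2πk) = 0.4106/(2π·0.207) = 0.3157 m·K/W
  R'_rubber = ln(0.0255/0.0196)/(2πk) = 0.2631/(2π·0.188) = 0.2228 m·K/W
  R'_conv,out = 1/(2πr h) = 1/(2π·0.0255·20.8) = 0.3001 m·K/W
ΣR = 0.002222 + 0.3157 + 0.2228 + 0.3001 = 0.8408 m·K/W
Q' = ΔT/ΣR = (84.7 °C − 24.4 °C)/0.8408 = 71.72 W/m
From the inner boundary to the PTFE/rubber interface, ΣR_partial = 0.3179 m·K/W.
T_interface = T_in − Q'·ΣR_partial = 84.7 °C − (71.72)(0.3179) = 61.9 °C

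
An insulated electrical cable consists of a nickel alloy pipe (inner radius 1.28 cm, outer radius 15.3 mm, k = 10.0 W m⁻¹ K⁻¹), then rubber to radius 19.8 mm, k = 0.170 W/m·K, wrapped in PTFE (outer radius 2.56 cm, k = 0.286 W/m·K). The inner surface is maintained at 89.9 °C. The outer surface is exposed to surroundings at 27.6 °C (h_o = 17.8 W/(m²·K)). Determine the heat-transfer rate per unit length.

Q' = 84.6 W/m

Resistance network (inner→outer):
  R'_nickel alloy = ln(0.0153/0.0128)/(2πk) = 0.1784/(2π·10.0) = 0.002839 m·K/W
  R'_rubber = ln(0.0198/0.0153)/(2πk) = 0.2578/(2π·0.170) = 0.2414 m·K/W
  R'_PTFE = ln(0.0256/0.0198)/(2πk) = 0.2569/(2π·0.286) = 0.1430 m·K/W
  R'_conv,out = 1/(2πr h) = 1/(2π·0.0256·17.8) = 0.3493 m·K/W
ΣR = 0.002839 + 0.2414 + 0.1430 + 0.3493 = 0.7365 m·K/W
Q' = ΔT/ΣR = (89.9 °C − 27.6 °C)/0.7365 = 84.6 W/m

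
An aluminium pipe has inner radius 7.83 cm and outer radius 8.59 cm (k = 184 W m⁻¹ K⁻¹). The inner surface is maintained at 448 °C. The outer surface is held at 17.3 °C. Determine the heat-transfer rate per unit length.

Q' = 5380 kW/m

Q' = 2πk·ΔT/ln(r₂/r₁) = 2π × 184 × 430.7 / ln(0.0859/0.0783) = 5.38×10^6 W/m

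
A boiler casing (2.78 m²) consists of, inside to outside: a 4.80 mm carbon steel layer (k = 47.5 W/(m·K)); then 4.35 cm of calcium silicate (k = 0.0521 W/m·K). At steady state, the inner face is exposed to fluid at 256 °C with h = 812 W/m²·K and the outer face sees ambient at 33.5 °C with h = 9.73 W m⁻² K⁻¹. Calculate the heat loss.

Q = 659 W

Treat each layer as a resistance in series:
  R_conv,in = 1/(hA) = 1/(812·2.78) = 4.430×10^-4 K/W
  R_carbon steel = L/(kA) = 0.00480/(47.5·2.78) = 3.635×10^-5 K/W
  R_calcium silicate = L/(kA) = 0.0435/(0.0521·2.78) = 0.3003 K/W
  R_conv,out = 1/(hA) = 1/(9.73·2.78) = 0.03697 K/W
ΣR = 4.430×10^-4 + 3.635×10^-5 + 0.3003 + 0.03697 = 0.3377 K/W
Q = ΔT/ΣR = (256 °C − 33.5 °C)/0.3377 = 659 W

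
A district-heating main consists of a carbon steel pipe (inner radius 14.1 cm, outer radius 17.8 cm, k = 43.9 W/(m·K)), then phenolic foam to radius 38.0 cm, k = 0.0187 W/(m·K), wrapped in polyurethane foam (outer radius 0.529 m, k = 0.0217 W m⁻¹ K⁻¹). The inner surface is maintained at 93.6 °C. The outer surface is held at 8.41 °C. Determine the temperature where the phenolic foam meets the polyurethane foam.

Resistance network (inner→outer):
  R'_carbon steel = ln(0.178/0.141)/(2πk) = 0.2330/(2π·43.9) = 8.448×10^-4 m·K/W
  R'_phenolic foam = ln(0.380/0.178)/(2πk) = 0.7584/(2π·0.0187) = 6.455 m·K/W
  R'_polyurethane foam = ln(0.529/0.380)/(2πk) = 0.3308/(2π·0.0217) = 2.426 m·K/W
ΣR = 8.448×10^-4 + 6.455 + 2.426 = 8.882 m·K/W
Q' = ΔT/ΣR = (93.6 °C − 8.41 °C)/8.882 = 9.591 W/m
From the inner boundary to the phenolic foam/polyurethane foam interface, ΣR_partial = 6.456 m·K/W.
T_interface = T_in − Q'·ΣR_partial = 93.6 °C − (9.591)(6.456) = 31.7 °C

T = 31.7 °C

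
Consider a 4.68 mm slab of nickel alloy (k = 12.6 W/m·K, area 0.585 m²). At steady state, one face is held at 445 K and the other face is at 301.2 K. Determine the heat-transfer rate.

Q = 226 kW

Q = kA·ΔT/L = 12.6 × 0.585 × |445 K − 301.2 K| / 0.00468 = 2.26×10^5 W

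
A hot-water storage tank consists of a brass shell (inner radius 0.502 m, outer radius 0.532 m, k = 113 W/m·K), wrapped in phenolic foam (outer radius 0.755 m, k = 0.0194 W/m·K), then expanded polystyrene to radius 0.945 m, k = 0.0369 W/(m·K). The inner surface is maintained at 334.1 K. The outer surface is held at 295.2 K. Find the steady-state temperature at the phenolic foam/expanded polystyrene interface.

Series thermal resistances, inner to outer:
  R_brass = (1/0.502 − 1/0.532)/(4πk) = 0.1123/(4π·113) = 7.911×10^-5 K/W
  R_phenolic foam = (1/0.532 − 1/0.755)/(4πk) = 0.5552/(4π·0.0194) = 2.277 K/W
  R_expanded polystyrene = (1/0.755 − 1/0.945)/(4πk) = 0.2663/(4π·0.0369) = 0.5743 K/W
ΣR = 7.911×10^-5 + 2.277 + 0.5743 = 2.851 K/W
Q = ΔT/ΣR = (334.1 K − 295.2 K)/2.851 = 13.64 W
From the inner boundary to the phenolic foam/expanded polystyrene interface, ΣR_partial = 2.277 K/W.
T_interface = T_in − Q·ΣR_partial = 334.1 K − (13.64)(2.277) = 303.0 K

T = 303.0 K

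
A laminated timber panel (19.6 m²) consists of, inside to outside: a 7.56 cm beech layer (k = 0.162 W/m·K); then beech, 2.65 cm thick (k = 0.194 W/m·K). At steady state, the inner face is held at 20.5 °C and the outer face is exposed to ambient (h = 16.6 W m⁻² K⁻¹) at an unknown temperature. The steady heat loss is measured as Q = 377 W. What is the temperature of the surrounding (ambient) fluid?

T_out = 7.74 °C

Series resistances:
  R_beech = L/(kA) = 0.0756/(0.162·19.6) = 0.02381 K/W
  R_beech = L/(kA) = 0.0265/(0.194·19.6) = 0.006969 K/W
  R_conv,out = 1/(hA) = 1/(16.6·19.6) = 0.003074 K/W
ΣR = 0.03385 K/W
ΔT = Q·ΣR = 377 × 0.03385 = 12.76 K
Heat flows outward, so T_out = T_in − ΔT = 20.5 − 12.76 = 7.74 °C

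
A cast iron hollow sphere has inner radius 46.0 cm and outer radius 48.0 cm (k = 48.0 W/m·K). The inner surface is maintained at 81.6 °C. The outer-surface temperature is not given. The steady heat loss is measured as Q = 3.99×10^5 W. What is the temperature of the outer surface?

T_out = 21.7 °C

Series resistances:
  R_cast iron = (1/0.460 − 1/0.480)/(4πk) = 0.09058/(4π·48.0) = 1.502×10^-4 K/W
ΣR = 1.502×10^-4 K/W
ΔT = Q·ΣR = 3.99×10^5 × 1.502×10^-4 = 59.93 K
Heat flows outward, so T_out = T_in − ΔT = 81.6 − 59.93 = 21.7 °C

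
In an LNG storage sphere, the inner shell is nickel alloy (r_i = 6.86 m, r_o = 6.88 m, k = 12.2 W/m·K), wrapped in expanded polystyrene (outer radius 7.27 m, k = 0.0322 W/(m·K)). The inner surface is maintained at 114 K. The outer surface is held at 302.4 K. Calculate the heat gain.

Q = 9780 W

Series thermal resistances, inner to outer:
  R_nickel alloy = (1/6.86 − 1/6.88)/(4πk) = 4.238×10^-4/(4π·12.2) = 2.764×10^-6 K/W
  R_expanded polystyrene = (1/6.88 − 1/7.27)/(4πk) = 0.007797/(4π·0.0322) = 0.01927 K/W
ΣR = 2.764×10^-6 + 0.01927 = 0.01927 K/W
Q = ΔT/ΣR = (114 K − 302.4 K)/0.01927 = -9780 W
(Negative Q ⇒ heat flows inward; heat gain = 9780 W.)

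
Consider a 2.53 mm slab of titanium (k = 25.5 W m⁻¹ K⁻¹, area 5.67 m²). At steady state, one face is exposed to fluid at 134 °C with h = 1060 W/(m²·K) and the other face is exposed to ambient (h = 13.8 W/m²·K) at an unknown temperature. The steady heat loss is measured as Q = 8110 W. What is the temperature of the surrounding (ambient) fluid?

Sum the resistances:
  R_conv,in = 1/(hA) = 1/(1060·5.67) = 1.664×10^-4 K/W
  R_titanium = L/(kA) = 0.00253/(25.5·5.67) = 1.750×10^-5 K/W
  R_conv,out = 1/(hA) = 1/(13.8·5.67) = 0.01278 K/W
ΣR = 0.01296 K/W
ΔT = Q·ΣR = 8110 × 0.01296 = 105.1 K
Heat flows outward, so T_out = T_in − ΔT = 134 − 105.1 = 28.9 °C

T_out = 28.9 °C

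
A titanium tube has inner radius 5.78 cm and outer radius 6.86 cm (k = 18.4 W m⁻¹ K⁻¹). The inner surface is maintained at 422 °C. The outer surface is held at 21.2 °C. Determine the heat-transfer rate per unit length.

Q' = 2πk·ΔT/ln(r₂/r₁) = 2π × 18.4 × 400.8 / ln(0.0686/0.0578) = 2.70×10^5 W/m

Q' = 270 kW/m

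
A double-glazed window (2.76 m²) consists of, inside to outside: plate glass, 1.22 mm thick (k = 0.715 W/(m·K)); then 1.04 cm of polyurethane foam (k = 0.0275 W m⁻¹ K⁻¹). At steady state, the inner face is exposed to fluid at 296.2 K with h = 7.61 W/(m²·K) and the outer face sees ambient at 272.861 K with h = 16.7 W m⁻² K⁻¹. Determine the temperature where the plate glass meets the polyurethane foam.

Series thermal resistances, inner to outer:
  R_conv,in = 1/(hA) = 1/(7.61·2.76) = 0.04761 K/W
  R_plate glass = L/(kA) = 0.00122/(0.715·2.76) = 6.182×10^-4 K/W
  R_polyurethane foam = L/(kA) = 0.0104/(0.0275·2.76) = 0.1370 K/W
  R_conv,out = 1/(hA) = 1/(16.7·2.76) = 0.02170 K/W
ΣR = 0.04761 + 6.182×10^-4 + 0.1370 + 0.02170 = 0.2069 K/W
Q = ΔT/ΣR = (296.2 K − 272.861 K)/0.2069 = 112.8 W
From the inner boundary to the plate glass/polyurethane foam interface, ΣR_partial = 0.04823 K/W.
T_interface = T_in − Q·ΣR_partial = 296.2 K − (112.8)(0.04823) = 290.8 K

T = 290.8 K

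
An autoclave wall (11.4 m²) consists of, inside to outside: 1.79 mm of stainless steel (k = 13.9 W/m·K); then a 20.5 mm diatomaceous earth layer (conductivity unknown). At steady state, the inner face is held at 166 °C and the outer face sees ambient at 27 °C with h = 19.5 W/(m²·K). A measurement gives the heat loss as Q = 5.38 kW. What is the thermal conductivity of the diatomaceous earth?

k = 0.0843 W/m·K

ΣR = ΔT/Q = |166 − 27|/5380 = 0.02584 K/W
Known resistances:
  R_stainless steel = L/(kA) = 0.00179/(13.9·11.4) = 1.130×10^-5 K/W
  R_conv,out = 1/(hA) = 1/(19.5·11.4) = 0.004498 K/W
R_diatomaceous earth = ΣR − ΣR_known = 0.02584 − 0.004509 = 0.02133 K/W
L/(kA) = 0.02133 ⇒ k = 0.0205/(0.02133·11.4) = 0.0843 W/m·K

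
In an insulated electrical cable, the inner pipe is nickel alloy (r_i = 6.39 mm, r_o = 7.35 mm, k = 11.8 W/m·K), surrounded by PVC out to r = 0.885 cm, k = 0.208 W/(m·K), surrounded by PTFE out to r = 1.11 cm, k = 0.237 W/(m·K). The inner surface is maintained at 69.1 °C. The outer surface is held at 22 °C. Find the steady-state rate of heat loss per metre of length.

Resistance network (inner→outer):
  R'_nickel alloy = ln(0.00735/0.00639)/(2πk) = 0.1400/(2π·11.8) = 0.001888 m·K/W
  R'_PVC = ln(0.00885/0.00735)/(2πk) = 0.1857/(2π·0.208) = 0.1421 m·K/W
  R'_PTFE = ln(0.0111/0.00885)/(2πk) = 0.2265/(2π·0.237) = 0.1521 m·K/W
ΣR = 0.001888 + 0.1421 + 0.1521 = 0.2961 m·K/W
Q' = ΔT/ΣR = (69.1 °C − 22 °C)/0.2961 = 159 W/m

Q' = 159 W/m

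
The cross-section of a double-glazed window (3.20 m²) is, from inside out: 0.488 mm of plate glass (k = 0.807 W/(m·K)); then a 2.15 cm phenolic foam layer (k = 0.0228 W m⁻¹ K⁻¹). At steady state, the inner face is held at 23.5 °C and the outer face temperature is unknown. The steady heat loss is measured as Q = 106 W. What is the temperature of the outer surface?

Sum the resistances:
  R_plate glass = L/(kA) = 4.88×10^-4/(0.807·3.20) = 1.890×10^-4 K/W
  R_phenolic foam = L/(kA) = 0.0215/(0.0228·3.20) = 0.2947 K/W
ΣR = 0.2949 K/W
ΔT = Q·ΣR = 106 × 0.2949 = 31.26 K
Heat flows outward, so T_out = T_in − ΔT = 23.5 − 31.26 = -7.76 °C

T_out = -7.76 °C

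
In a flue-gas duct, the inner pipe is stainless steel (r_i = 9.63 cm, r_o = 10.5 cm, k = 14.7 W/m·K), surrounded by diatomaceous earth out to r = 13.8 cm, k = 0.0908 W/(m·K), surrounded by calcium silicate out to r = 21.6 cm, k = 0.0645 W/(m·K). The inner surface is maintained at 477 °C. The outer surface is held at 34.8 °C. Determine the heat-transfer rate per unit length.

Q' = 279 W/m

Series thermal resistances, inner to outer:
  R'_stainless steel = ln(0.105/0.0963)/(2πk) = 0.08649/(2π·14.7) = 9.364×10^-4 m·K/W
  R'_diatomaceous earth = ln(0.138/0.105)/(2πk) = 0.2733/(2π·0.0908) = 0.4790 m·K/W
  R'_calcium silicate = ln(0.216/0.138)/(2πk) = 0.4480/(2π·0.0645) = 1.106 m·K/W
ΣR = 9.364×10^-4 + 0.4790 + 1.106 = 1.586 m·K/W
Q' = ΔT/ΣR = (477 °C − 34.8 °C)/1.586 = 279 W/m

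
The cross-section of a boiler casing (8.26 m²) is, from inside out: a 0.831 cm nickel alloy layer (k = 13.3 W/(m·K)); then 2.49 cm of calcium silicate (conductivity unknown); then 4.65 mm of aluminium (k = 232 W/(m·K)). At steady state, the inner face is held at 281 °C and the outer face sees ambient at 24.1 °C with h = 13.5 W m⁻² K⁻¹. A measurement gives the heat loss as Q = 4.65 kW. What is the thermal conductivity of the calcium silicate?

k = 0.0652 W/m·K

ΣR = ΔT/Q = |281 − 24.1|/4650 = 0.05525 K/W
Known resistances:
  R_nickel alloy = L/(kA) = 0.00831/(13.3·8.26) = 7.564×10^-5 K/W
  R_aluminium = L/(kA) = 0.00465/(232·8.26) = 2.427×10^-6 K/W
  R_conv,out = 1/(hA) = 1/(13.5·8.26) = 0.008968 K/W
R_calcium silicate = ΣR − ΣR_known = 0.05525 − 0.009046 = 0.04620 K/W
L/(kA) = 0.04620 ⇒ k = 0.0249/(0.04620·8.26) = 0.0652 W/m·K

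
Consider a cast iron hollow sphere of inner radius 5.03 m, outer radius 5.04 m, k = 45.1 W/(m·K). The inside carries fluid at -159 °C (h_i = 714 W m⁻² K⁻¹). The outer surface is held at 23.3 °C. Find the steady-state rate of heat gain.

Series thermal resistances, inner to outer:
  R_conv,in = 1/(4πr²h) = 1/(4π·5.03²·714) = 4.405×10^-6 K/W
  R_cast iron = (1/5.03 − 1/5.04)/(4πk) = 3.945×10^-4/(4π·45.1) = 6.960×10^-7 K/W
ΣR = 4.405×10^-6 + 6.960×10^-7 = 5.101×10^-6 K/W
Q = ΔT/ΣR = (-159 °C − 23.3 °C)/5.101×10^-6 = -3.57×10^7 W
(Negative Q ⇒ heat flows inward; heat gain = 3.57×10^7 W.)

Q = 35700 kW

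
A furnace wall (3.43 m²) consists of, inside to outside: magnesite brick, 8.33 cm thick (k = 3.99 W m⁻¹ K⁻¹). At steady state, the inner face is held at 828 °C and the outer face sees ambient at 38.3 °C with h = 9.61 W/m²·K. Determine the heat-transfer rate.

Q = 21.7 kW

Resistance network (inner→outer):
  R_magnesite brick = L/(kA) = 0.0833/(3.99·3.43) = 0.006087 K/W
  R_conv,out = 1/(hA) = 1/(9.61·3.43) = 0.03034 K/W
ΣR = 0.006087 + 0.03034 = 0.03643 K/W
Q = ΔT/ΣR = (828 °C − 38.3 °C)/0.03643 = 21700 W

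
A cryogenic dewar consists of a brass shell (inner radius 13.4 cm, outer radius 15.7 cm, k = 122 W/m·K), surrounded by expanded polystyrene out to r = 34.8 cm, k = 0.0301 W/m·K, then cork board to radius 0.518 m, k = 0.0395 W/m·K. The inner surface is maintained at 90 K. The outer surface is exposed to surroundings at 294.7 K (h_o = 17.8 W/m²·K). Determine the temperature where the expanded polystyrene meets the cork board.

T = 259.5 K

Series thermal resistances, inner to outer:
  R_brass = (1/0.134 − 1/0.157)/(4πk) = 1.093/(4π·122) = 7.131×10^-4 K/W
  R_expanded polystyrene = (1/0.157 − 1/0.348)/(4πk) = 3.496/(4π·0.0301) = 9.242 K/W
  R_cork board = (1/0.348 − 1/0.518)/(4πk) = 0.9431/(4π·0.0395) = 1.900 K/W
  R_conv,out = 1/(4πr²h) = 1/(4π·0.518²·17.8) = 0.01666 K/W
ΣR = 7.131×10^-4 + 9.242 + 1.900 + 0.01666 = 11.16 K/W
Q = ΔT/ΣR = (90 K − 294.7 K)/11.16 = -18.34 W
From the inner boundary to the expanded polystyrene/cork board interface, ΣR_partial = 9.243 K/W.
T_interface = T_in − Q·ΣR_partial = 90 K − (-18.34)(9.243) = 259.5 K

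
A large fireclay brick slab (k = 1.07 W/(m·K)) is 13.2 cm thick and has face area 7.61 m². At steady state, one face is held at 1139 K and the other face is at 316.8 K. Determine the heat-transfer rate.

Q = 50.7 kW

Q = kA·ΔT/L = 1.07 × 7.61 × |1139 K − 316.8 K| / 0.132 = 50700 W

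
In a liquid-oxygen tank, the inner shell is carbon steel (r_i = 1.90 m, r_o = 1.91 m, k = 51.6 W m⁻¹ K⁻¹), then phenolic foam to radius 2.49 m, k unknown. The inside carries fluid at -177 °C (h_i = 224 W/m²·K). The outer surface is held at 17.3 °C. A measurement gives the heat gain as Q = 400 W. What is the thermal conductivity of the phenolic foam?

ΣR = ΔT/Q = |-177 − 17.3|/400 = 0.4858 K/W
Known resistances:
  R_conv,in = 1/(4πr²h) = 1/(4π·1.90²·224) = 9.841×10^-5 K/W
  R_carbon steel = (1/1.90 − 1/1.91)/(4πk) = 0.002756/(4π·51.6) = 4.250×10^-6 K/W
R_phenolic foam = ΣR − ΣR_known = 0.4858 − 1.027×10^-4 = 0.4857 K/W
(1/r₁−1/r₂)/(4πk) = 0.4857 ⇒ k = 0.1220/(4π·0.4857) = 0.0200 W/m·K

k = 0.0200 W/m·K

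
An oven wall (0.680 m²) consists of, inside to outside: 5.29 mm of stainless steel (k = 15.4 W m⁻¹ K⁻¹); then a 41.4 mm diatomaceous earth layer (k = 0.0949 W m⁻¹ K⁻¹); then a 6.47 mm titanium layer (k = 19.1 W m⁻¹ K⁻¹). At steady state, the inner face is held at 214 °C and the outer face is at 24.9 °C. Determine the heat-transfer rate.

Q = 294 W

Treat each layer as a resistance in series:
  R_stainless steel = L/(kA) = 0.00529/(15.4·0.680) = 5.052×10^-4 K/W
  R_diatomaceous earth = L/(kA) = 0.0414/(0.0949·0.680) = 0.6415 K/W
  R_titanium = L/(kA) = 0.00647/(19.1·0.680) = 4.982×10^-4 K/W
ΣR = 5.052×10^-4 + 0.6415 + 4.982×10^-4 = 0.6425 K/W
Q = ΔT/ΣR = (214 °C − 24.9 °C)/0.6425 = 294 W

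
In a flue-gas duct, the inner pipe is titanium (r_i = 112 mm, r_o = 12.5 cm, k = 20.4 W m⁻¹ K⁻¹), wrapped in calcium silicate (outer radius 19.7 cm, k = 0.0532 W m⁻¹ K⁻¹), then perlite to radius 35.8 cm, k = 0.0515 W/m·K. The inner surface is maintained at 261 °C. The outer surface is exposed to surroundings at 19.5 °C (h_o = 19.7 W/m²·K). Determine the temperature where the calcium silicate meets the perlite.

Series thermal resistances, inner to outer:
  R'_titanium = ln(0.125/0.112)/(2πk) = 0.1098/(2π·20.4) = 8.567×10^-4 m·K/W
  R'_calcium silicate = ln(0.197/0.125)/(2πk) = 0.4549/(2π·0.0532) = 1.361 m·K/W
  R'_perlite = ln(0.358/0.197)/(2πk) = 0.5973/(2π·0.0515) = 1.846 m·K/W
  R'_conv,out = 1/(2πr h) = 1/(2π·0.358·19.7) = 0.02257 m·K/W
ΣR = 8.567×10^-4 + 1.361 + 1.846 + 0.02257 = 3.230 m·K/W
Q' = ΔT/ΣR = (261 °C − 19.5 °C)/3.230 = 74.77 W/m
From the inner boundary to the calcium silicate/perlite interface, ΣR_partial = 1.362 m·K/W.
T_interface = T_in − Q'·ΣR_partial = 261 °C − (74.77)(1.362) = 159 °C

T = 159 °C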